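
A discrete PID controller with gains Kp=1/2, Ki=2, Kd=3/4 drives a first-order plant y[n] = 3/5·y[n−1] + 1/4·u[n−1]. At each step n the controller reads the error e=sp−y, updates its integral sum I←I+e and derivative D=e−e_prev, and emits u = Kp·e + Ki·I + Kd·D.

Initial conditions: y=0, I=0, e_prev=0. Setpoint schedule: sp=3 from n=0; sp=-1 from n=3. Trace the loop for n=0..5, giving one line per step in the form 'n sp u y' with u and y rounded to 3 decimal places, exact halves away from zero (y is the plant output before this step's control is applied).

(exact arithmetic carried between steps; '≈' marks a value shown rounded to 6 d.p. or computed from one; I and e_prev carry over from the previous line; the table rounds u and y to 3 d.p., halves away from zero)
n=0: y=0, sp=3, e=sp−y=3; I=3, D=e−e_prev=3; u=1/2·3+2·3+3/4·3=9.75; next y=3/5·0+1/4·9.75=2.4375
n=1: y=2.4375, sp=3, e=sp−y=0.5625; I=3.5625, D=e−e_prev=-2.4375; u=1/2·0.5625+2·3.5625+3/4·(-2.4375)=5.578125; next y=3/5·2.4375+1/4·5.578125≈2.857031
n=2: y≈2.857031, sp=3, e=sp−y≈0.142969; I≈3.705469, D=e−e_prev≈-0.419531; u=1/2·0.142969+2·3.705469+3/4·(-0.419531)≈7.167773; next y=3/5·2.857031+1/4·7.167773≈3.506162
n=3: y≈3.506162, sp=-1, e=sp−y≈-4.506162; I≈-0.800693, D=e−e_prev≈-4.649131; u=1/2·(-4.506162)+2·(-0.800693)+3/4·(-4.649131)≈-7.341316; next y=3/5·3.506162+1/4·(-7.341316)≈0.268368
n=4: y≈0.268368, sp=-1, e=sp−y≈-1.268368; I≈-2.069062, D=e−e_prev≈3.237794; u=1/2·(-1.268368)+2·(-2.069062)+3/4·3.237794≈-2.343962; next y=3/5·0.268368+1/4·(-2.343962)≈-0.424970
n=5: y≈-0.424970, sp=-1, e=sp−y≈-0.575030; I≈-2.644092, D=e−e_prev≈0.693338; u=1/2·(-0.575030)+2·(-2.644092)+3/4·0.693338≈-5.055696; next y=3/5·(-0.424970)+1/4·(-5.055696)≈-1.518906

0 3 9.750 0.000
1 3 5.578 2.438
2 3 7.168 2.857
3 -1 -7.341 3.506
4 -1 -2.344 0.268
5 -1 -5.056 -0.425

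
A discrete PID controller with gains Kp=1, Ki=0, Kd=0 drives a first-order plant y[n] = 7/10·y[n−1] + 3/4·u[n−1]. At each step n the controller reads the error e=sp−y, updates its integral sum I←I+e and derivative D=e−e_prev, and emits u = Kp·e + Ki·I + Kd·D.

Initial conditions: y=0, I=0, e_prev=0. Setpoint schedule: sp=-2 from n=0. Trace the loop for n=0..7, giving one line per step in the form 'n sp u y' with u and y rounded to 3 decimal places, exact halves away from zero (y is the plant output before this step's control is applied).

0 -2 -2.000 0.000
1 -2 -0.500 -1.500
2 -2 -0.575 -1.425
3 -2 -0.571 -1.429
4 -2 -0.571 -1.429
5 -2 -0.571 -1.429
6 -2 -0.571 -1.429
7 -2 -0.571 -1.429

(exact arithmetic carried between steps; '≈' marks a value shown rounded to 6 d.p. or computed from one; I and e_prev carry over from the previous line; the table rounds u and y to 3 d.p., halves away from zero)
n=0: y=0, sp=-2, e=sp−y=-2; I=-2, D=e−e_prev=-2; u=1·(-2)+0·(-2)+0·(-2)=-2; next y=7/10·0+3/4·(-2)=-1.5
n=1: y=-1.5, sp=-2, e=sp−y=-0.5; I=-2.5, D=e−e_prev=1.5; u=1·(-0.5)+0·(-2.5)+0·1.5=-0.5; next y=7/10·(-1.5)+3/4·(-0.5)=-1.425
n=2: y=-1.425, sp=-2, e=sp−y=-0.575; I=-3.075, D=e−e_prev=-0.075; u=1·(-0.575)+0·(-3.075)+0·(-0.075)=-0.575; next y=7/10·(-1.425)+3/4·(-0.575)=-1.42875
n=3: y=-1.42875, sp=-2, e=sp−y=-0.57125; I=-3.64625, D=e−e_prev=0.00375; u=1·(-0.57125)+0·(-3.64625)+0·0.00375=-0.57125; next y=7/10·(-1.42875)+3/4·(-0.57125)≈-1.428563
n=4: y≈-1.428563, sp=-2, e=sp−y≈-0.571438; I≈-4.217688, D=e−e_prev≈-0.000188; u=1·(-0.571438)+0·(-4.217688)+0·(-0.000188)≈-0.571438; next y=7/10·(-1.428563)+3/4·(-0.571438)≈-1.428572
n=5: y≈-1.428572, sp=-2, e=sp−y≈-0.571428; I≈-4.789116, D=e−e_prev≈0.000009; u=1·(-0.571428)+0·(-4.789116)+0·0.000009≈-0.571428; next y=7/10·(-1.428572)+3/4·(-0.571428)≈-1.428571
n=6: y≈-1.428571, sp=-2, e=sp−y≈-0.571429; I≈-5.360544, D=e−e_prev≈0.000000; u=1·(-0.571429)+0·(-5.360544)+0·0.000000≈-0.571429; next y=7/10·(-1.428571)+3/4·(-0.571429)≈-1.428571
n=7: y≈-1.428571, sp=-2, e=sp−y≈-0.571429; I≈-5.931973, D=e−e_prev≈0.000000; u=1·(-0.571429)+0·(-5.931973)+0·0.000000≈-0.571429; next y=7/10·(-1.428571)+3/4·(-0.571429)≈-1.428571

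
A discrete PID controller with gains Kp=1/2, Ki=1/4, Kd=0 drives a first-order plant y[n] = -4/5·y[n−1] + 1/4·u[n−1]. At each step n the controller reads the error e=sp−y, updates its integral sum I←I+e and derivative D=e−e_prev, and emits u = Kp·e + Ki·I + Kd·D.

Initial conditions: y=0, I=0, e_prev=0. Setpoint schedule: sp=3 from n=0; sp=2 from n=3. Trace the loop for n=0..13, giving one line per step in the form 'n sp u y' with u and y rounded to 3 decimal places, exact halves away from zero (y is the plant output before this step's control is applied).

(exact arithmetic carried between steps; '≈' marks a value shown rounded to 6 d.p. or computed from one; I and e_prev carry over from the previous line; the table rounds u and y to 3 d.p., halves away from zero)
n=0: y=0, sp=3, e=sp−y=3; I=3, D=e−e_prev=3; u=1/2·3+1/4·3+0·3=2.25; next y=-4/5·0+1/4·2.25=0.5625
n=1: y=0.5625, sp=3, e=sp−y=2.4375; I=5.4375, D=e−e_prev=-0.5625; u=1/2·2.4375+1/4·5.4375+0·(-0.5625)=2.578125; next y=-4/5·0.5625+1/4·2.578125≈0.194531
n=2: y≈0.194531, sp=3, e=sp−y≈2.805469; I≈8.242969, D=e−e_prev≈0.367969; u=1/2·2.805469+1/4·8.242969+0·0.367969≈3.463477; next y=-4/5·0.194531+1/4·3.463477≈0.710244
n=3: y≈0.710244, sp=2, e=sp−y≈1.289756; I≈9.532725, D=e−e_prev≈-1.515713; u=1/2·1.289756+1/4·9.532725+0·(-1.515713)≈3.028059; next y=-4/5·0.710244+1/4·3.028059≈0.188819
n=4: y≈0.188819, sp=2, e=sp−y≈1.811181; I≈11.343905, D=e−e_prev≈0.521425; u=1/2·1.811181+1/4·11.343905+0·0.521425≈3.741567; next y=-4/5·0.188819+1/4·3.741567≈0.784336
n=5: y≈0.784336, sp=2, e=sp−y≈1.215664; I≈12.559569, D=e−e_prev≈-0.595517; u=1/2·1.215664+1/4·12.559569+0·(-0.595517)≈3.747724; next y=-4/5·0.784336+1/4·3.747724≈0.309462
n=6: y≈0.309462, sp=2, e=sp−y≈1.690538; I≈14.250107, D=e−e_prev≈0.474874; u=1/2·1.690538+1/4·14.250107+0·0.474874≈4.407796; next y=-4/5·0.309462+1/4·4.407796≈0.854379
n=7: y≈0.854379, sp=2, e=sp−y≈1.145621; I≈15.395728, D=e−e_prev≈-0.544917; u=1/2·1.145621+1/4·15.395728+0·(-0.544917)≈4.421742; next y=-4/5·0.854379+1/4·4.421742≈0.421932
n=8: y≈0.421932, sp=2, e=sp−y≈1.578068; I≈16.973795, D=e−e_prev≈0.432447; u=1/2·1.578068+1/4·16.973795+0·0.432447≈5.032483; next y=-4/5·0.421932+1/4·5.032483≈0.920575
n=9: y≈0.920575, sp=2, e=sp−y≈1.079425; I≈18.053221, D=e−e_prev≈-0.498643; u=1/2·1.079425+1/4·18.053221+0·(-0.498643)≈5.053018; next y=-4/5·0.920575+1/4·5.053018≈0.526795
n=10: y≈0.526795, sp=2, e=sp−y≈1.473205; I≈19.526426, D=e−e_prev≈0.393780; u=1/2·1.473205+1/4·19.526426+0·0.393780≈5.618209; next y=-4/5·0.526795+1/4·5.618209≈0.983117
n=11: y≈0.983117, sp=2, e=sp−y≈1.016883; I≈20.543309, D=e−e_prev≈-0.456322; u=1/2·1.016883+1/4·20.543309+0·(-0.456322)≈5.644269; next y=-4/5·0.983117+1/4·5.644269≈0.624574
n=12: y≈0.624574, sp=2, e=sp−y≈1.375426; I≈21.918735, D=e−e_prev≈0.358543; u=1/2·1.375426+1/4·21.918735+0·0.358543≈6.167397; next y=-4/5·0.624574+1/4·6.167397≈1.042190
n=13: y≈1.042190, sp=2, e=sp−y≈0.957810; I≈22.876545, D=e−e_prev≈-0.417616; u=1/2·0.957810+1/4·22.876545+0·(-0.417616)≈6.198041; next y=-4/5·1.042190+1/4·6.198041≈0.715758

0 3 2.250 0.000
1 3 2.578 0.563
2 3 3.463 0.195
3 2 3.028 0.710
4 2 3.742 0.189
5 2 3.748 0.784
6 2 4.408 0.309
7 2 4.422 0.854
8 2 5.032 0.422
9 2 5.053 0.921
10 2 5.618 0.527
11 2 5.644 0.983
12 2 6.167 0.625
13 2 6.198 1.042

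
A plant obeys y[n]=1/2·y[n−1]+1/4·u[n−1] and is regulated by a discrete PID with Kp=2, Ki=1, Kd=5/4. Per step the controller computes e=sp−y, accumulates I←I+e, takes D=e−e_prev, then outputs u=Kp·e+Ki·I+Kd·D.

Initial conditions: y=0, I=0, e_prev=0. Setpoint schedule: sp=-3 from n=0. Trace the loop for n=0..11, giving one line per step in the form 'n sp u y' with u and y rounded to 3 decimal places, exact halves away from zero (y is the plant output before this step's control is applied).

0 -3 -12.750 0.000
1 -3 1.547 -3.188
2 -3 -10.667 -1.207
3 -3 -1.216 -3.270
4 -3 -9.182 -1.939
5 -3 -2.944 -3.265
6 -3 -8.147 -2.368
7 -3 -4.034 -3.221
8 -3 -7.437 -2.619
9 -3 -4.729 -3.169
10 -3 -6.956 -2.767
11 -3 -5.175 -3.122

(exact arithmetic carried between steps; '≈' marks a value shown rounded to 6 d.p. or computed from one; I and e_prev carry over from the previous line; the table rounds u and y to 3 d.p., halves away from zero)
n=0: y=0, sp=-3, e=sp−y=-3; I=-3, D=e−e_prev=-3; u=2·(-3)+1·(-3)+5/4·(-3)=-12.75; next y=1/2·0+1/4·(-12.75)=-3.1875
n=1: y=-3.1875, sp=-3, e=sp−y=0.1875; I=-2.8125, D=e−e_prev=3.1875; u=2·0.1875+1·(-2.8125)+5/4·3.1875=1.546875; next y=1/2·(-3.1875)+1/4·1.546875≈-1.207031
n=2: y≈-1.207031, sp=-3, e=sp−y≈-1.792969; I≈-4.605469, D=e−e_prev≈-1.980469; u=2·(-1.792969)+1·(-4.605469)+5/4·(-1.980469)≈-10.666992; next y=1/2·(-1.207031)+1/4·(-10.666992)≈-3.270264
n=3: y≈-3.270264, sp=-3, e=sp−y≈0.270264; I≈-4.335205, D=e−e_prev≈2.063232; u=2·0.270264+1·(-4.335205)+5/4·2.063232≈-1.215637; next y=1/2·(-3.270264)+1/4·(-1.215637)≈-1.939041
n=4: y≈-1.939041, sp=-3, e=sp−y≈-1.060959; I≈-5.396164, D=e−e_prev≈-1.331223; u=2·(-1.060959)+1·(-5.396164)+5/4·(-1.331223)≈-9.182110; next y=1/2·(-1.939041)+1/4·(-9.182110)≈-3.265048
n=5: y≈-3.265048, sp=-3, e=sp−y≈0.265048; I≈-5.131116, D=e−e_prev≈1.326007; u=2·0.265048+1·(-5.131116)+5/4·1.326007≈-2.943511; next y=1/2·(-3.265048)+1/4·(-2.943511)≈-2.368402
n=6: y≈-2.368402, sp=-3, e=sp−y≈-0.631598; I≈-5.762714, D=e−e_prev≈-0.896646; u=2·(-0.631598)+1·(-5.762714)+5/4·(-0.896646)≈-8.146718; next y=1/2·(-2.368402)+1/4·(-8.146718)≈-3.220880
n=7: y≈-3.220880, sp=-3, e=sp−y≈0.220880; I≈-5.541834, D=e−e_prev≈0.852479; u=2·0.220880+1·(-5.541834)+5/4·0.852479≈-4.034474; next y=1/2·(-3.220880)+1/4·(-4.034474)≈-2.619059
n=8: y≈-2.619059, sp=-3, e=sp−y≈-0.380941; I≈-5.922775, D=e−e_prev≈-0.601822; u=2·(-0.380941)+1·(-5.922775)+5/4·(-0.601822)≈-7.436934; next y=1/2·(-2.619059)+1/4·(-7.436934)≈-3.168763
n=9: y≈-3.168763, sp=-3, e=sp−y≈0.168763; I≈-5.754012, D=e−e_prev≈0.549704; u=2·0.168763+1·(-5.754012)+5/4·0.549704≈-4.729356; next y=1/2·(-3.168763)+1/4·(-4.729356)≈-2.766720
n=10: y≈-2.766720, sp=-3, e=sp−y≈-0.233280; I≈-5.987291, D=e−e_prev≈-0.402043; u=2·(-0.233280)+1·(-5.987291)+5/4·(-0.402043)≈-6.956404; next y=1/2·(-2.766720)+1/4·(-6.956404)≈-3.122461
n=11: y≈-3.122461, sp=-3, e=sp−y≈0.122461; I≈-5.864830, D=e−e_prev≈0.355741; u=2·0.122461+1·(-5.864830)+5/4·0.355741≈-5.175232; next y=1/2·(-3.122461)+1/4·(-5.175232)≈-2.855039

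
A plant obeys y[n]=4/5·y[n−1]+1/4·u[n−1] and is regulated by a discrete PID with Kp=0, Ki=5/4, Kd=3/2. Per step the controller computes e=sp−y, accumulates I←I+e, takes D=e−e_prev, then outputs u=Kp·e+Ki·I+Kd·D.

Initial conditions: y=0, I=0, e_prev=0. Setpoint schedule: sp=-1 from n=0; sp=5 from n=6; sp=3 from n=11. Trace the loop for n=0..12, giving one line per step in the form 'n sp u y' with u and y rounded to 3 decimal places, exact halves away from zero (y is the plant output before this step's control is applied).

(exact arithmetic carried between steps; '≈' marks a value shown rounded to 6 d.p. or computed from one; I and e_prev carry over from the previous line; the table rounds u and y to 3 d.p., halves away from zero)
n=0: y=0, sp=-1, e=sp−y=-1; I=-1, D=e−e_prev=-1; u=0·(-1)+5/4·(-1)+3/2·(-1)=-2.75; next y=4/5·0+1/4·(-2.75)=-0.6875
n=1: y=-0.6875, sp=-1, e=sp−y=-0.3125; I=-1.3125, D=e−e_prev=0.6875; u=0·(-0.3125)+5/4·(-1.3125)+3/2·0.6875=-0.609375; next y=4/5·(-0.6875)+1/4·(-0.609375)≈-0.702344
n=2: y≈-0.702344, sp=-1, e=sp−y≈-0.297656; I≈-1.610156, D=e−e_prev≈0.014844; u=0·(-0.297656)+5/4·(-1.610156)+3/2·0.014844≈-1.990430; next y=4/5·(-0.702344)+1/4·(-1.990430)≈-1.059482
n=3: y≈-1.059482, sp=-1, e=sp−y≈0.059482; I≈-1.550674, D=e−e_prev≈0.357139; u=0·0.059482+5/4·(-1.550674)+3/2·0.357139≈-1.402634; next y=4/5·(-1.059482)+1/4·(-1.402634)≈-1.198245
n=4: y≈-1.198245, sp=-1, e=sp−y≈0.198245; I≈-1.352429, D=e−e_prev≈0.138762; u=0·0.198245+5/4·(-1.352429)+3/2·0.138762≈-1.482394; next y=4/5·(-1.198245)+1/4·(-1.482394)≈-1.329194
n=5: y≈-1.329194, sp=-1, e=sp−y≈0.329194; I≈-1.023235, D=e−e_prev≈0.130949; u=0·0.329194+5/4·(-1.023235)+3/2·0.130949≈-1.082620; next y=4/5·(-1.329194)+1/4·(-1.082620)≈-1.334010
n=6: y≈-1.334010, sp=5, e=sp−y≈6.334010; I≈5.310775, D=e−e_prev≈6.004816; u=0·6.334010+5/4·5.310775+3/2·6.004816≈15.645693; next y=4/5·(-1.334010)+1/4·15.645693≈2.844215
n=7: y≈2.844215, sp=5, e=sp−y≈2.155785; I≈7.466560, D=e−e_prev≈-4.178225; u=0·2.155785+5/4·7.466560+3/2·(-4.178225)≈3.065862; next y=4/5·2.844215+1/4·3.065862≈3.041838
n=8: y≈3.041838, sp=5, e=sp−y≈1.958162; I≈9.424722, D=e−e_prev≈-0.197622; u=0·1.958162+5/4·9.424722+3/2·(-0.197622)≈11.484469; next y=4/5·3.041838+1/4·11.484469≈5.304587
n=9: y≈5.304587, sp=5, e=sp−y≈-0.304587; I≈9.120135, D=e−e_prev≈-2.262750; u=0·(-0.304587)+5/4·9.120135+3/2·(-2.262750)≈8.006044; next y=4/5·5.304587+1/4·8.006044≈6.245181
n=10: y≈6.245181, sp=5, e=sp−y≈-1.245181; I≈7.874954, D=e−e_prev≈-0.940594; u=0·(-1.245181)+5/4·7.874954+3/2·(-0.940594)≈8.432802; next y=4/5·6.245181+1/4·8.432802≈7.104345
n=11: y≈7.104345, sp=3, e=sp−y≈-4.104345; I≈3.770609, D=e−e_prev≈-2.859164; u=0·(-4.104345)+5/4·3.770609+3/2·(-2.859164)≈0.424514; next y=4/5·7.104345+1/4·0.424514≈5.789605
n=12: y≈5.789605, sp=3, e=sp−y≈-2.789605; I≈0.981004, D=e−e_prev≈1.314740; u=0·(-2.789605)+5/4·0.981004+3/2·1.314740≈3.198366; next y=4/5·5.789605+1/4·3.198366≈5.431275

0 -1 -2.750 0.000
1 -1 -0.609 -0.688
2 -1 -1.990 -0.702
3 -1 -1.403 -1.059
4 -1 -1.482 -1.198
5 -1 -1.083 -1.329
6 5 15.646 -1.334
7 5 3.066 2.844
8 5 11.484 3.042
9 5 8.006 5.305
10 5 8.433 6.245
11 3 0.425 7.104
12 3 3.198 5.790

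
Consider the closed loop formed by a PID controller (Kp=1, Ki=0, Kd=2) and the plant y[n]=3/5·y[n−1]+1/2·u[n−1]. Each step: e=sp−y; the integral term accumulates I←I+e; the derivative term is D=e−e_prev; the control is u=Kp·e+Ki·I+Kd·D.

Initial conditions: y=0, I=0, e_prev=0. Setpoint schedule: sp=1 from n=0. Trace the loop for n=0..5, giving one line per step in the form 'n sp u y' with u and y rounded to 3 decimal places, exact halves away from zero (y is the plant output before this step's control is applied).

0 1 3.000 0.000
1 1 -3.500 1.500
2 1 6.550 -0.850
3 1 -8.995 2.765
4 1 15.046 -2.839
5 1 -22.136 5.820

(exact arithmetic carried between steps; '≈' marks a value shown rounded to 6 d.p. or computed from one; I and e_prev carry over from the previous line; the table rounds u and y to 3 d.p., halves away from zero)
n=0: y=0, sp=1, e=sp−y=1; I=1, D=e−e_prev=1; u=1·1+0·1+2·1=3; next y=3/5·0+1/2·3=1.5
n=1: y=1.5, sp=1, e=sp−y=-0.5; I=0.5, D=e−e_prev=-1.5; u=1·(-0.5)+0·0.5+2·(-1.5)=-3.5; next y=3/5·1.5+1/2·(-3.5)=-0.85
n=2: y=-0.85, sp=1, e=sp−y=1.85; I=2.35, D=e−e_prev=2.35; u=1·1.85+0·2.35+2·2.35=6.55; next y=3/5·(-0.85)+1/2·6.55=2.765
n=3: y=2.765, sp=1, e=sp−y=-1.765; I=0.585, D=e−e_prev=-3.615; u=1·(-1.765)+0·0.585+2·(-3.615)=-8.995; next y=3/5·2.765+1/2·(-8.995)=-2.8385
n=4: y=-2.8385, sp=1, e=sp−y=3.8385; I=4.4235, D=e−e_prev=5.6035; u=1·3.8385+0·4.4235+2·5.6035=15.0455; next y=3/5·(-2.8385)+1/2·15.0455=5.81965
n=5: y=5.81965, sp=1, e=sp−y=-4.81965; I=-0.39615, D=e−e_prev=-8.65815; u=1·(-4.81965)+0·(-0.39615)+2·(-8.65815)=-22.13595; next y=3/5·5.81965+1/2·(-22.13595)=-7.576185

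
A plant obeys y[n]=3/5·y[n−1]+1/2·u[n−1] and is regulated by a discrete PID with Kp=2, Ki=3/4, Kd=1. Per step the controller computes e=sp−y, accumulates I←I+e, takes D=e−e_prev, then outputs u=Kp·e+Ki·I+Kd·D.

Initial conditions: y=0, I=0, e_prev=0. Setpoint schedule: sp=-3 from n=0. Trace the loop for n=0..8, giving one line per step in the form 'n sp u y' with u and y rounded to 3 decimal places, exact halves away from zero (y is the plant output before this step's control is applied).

(exact arithmetic carried between steps; '≈' marks a value shown rounded to 6 d.p. or computed from one; I and e_prev carry over from the previous line; the table rounds u and y to 3 d.p., halves away from zero)
n=0: y=0, sp=-3, e=sp−y=-3; I=-3, D=e−e_prev=-3; u=2·(-3)+3/4·(-3)+1·(-3)=-11.25; next y=3/5·0+1/2·(-11.25)=-5.625
n=1: y=-5.625, sp=-3, e=sp−y=2.625; I=-0.375, D=e−e_prev=5.625; u=2·2.625+3/4·(-0.375)+1·5.625=10.59375; next y=3/5·(-5.625)+1/2·10.59375=1.921875
n=2: y=1.921875, sp=-3, e=sp−y=-4.921875; I=-5.296875, D=e−e_prev=-7.546875; u=2·(-4.921875)+3/4·(-5.296875)+1·(-7.546875)≈-21.363281; next y=3/5·1.921875+1/2·(-21.363281)≈-9.528516
n=3: y≈-9.528516, sp=-3, e=sp−y≈6.528516; I≈1.231641, D=e−e_prev≈11.450391; u=2·6.528516+3/4·1.231641+1·11.450391≈25.431152; next y=3/5·(-9.528516)+1/2·25.431152≈6.998467
n=4: y≈6.998467, sp=-3, e=sp−y≈-9.998467; I≈-8.766826, D=e−e_prev≈-16.526982; u=2·(-9.998467)+3/4·(-8.766826)+1·(-16.526982)≈-43.099036; next y=3/5·6.998467+1/2·(-43.099036)≈-17.350438
n=5: y≈-17.350438, sp=-3, e=sp−y≈14.350438; I≈5.583612, D=e−e_prev≈24.348905; u=2·14.350438+3/4·5.583612+1·24.348905≈57.237489; next y=3/5·(-17.350438)+1/2·57.237489≈18.208482
n=6: y≈18.208482, sp=-3, e=sp−y≈-21.208482; I≈-15.624870, D=e−e_prev≈-35.558919; u=2·(-21.208482)+3/4·(-15.624870)+1·(-35.558919)≈-89.694535; next y=3/5·18.208482+1/2·(-89.694535)≈-33.922179
n=7: y≈-33.922179, sp=-3, e=sp−y≈30.922179; I≈15.297309, D=e−e_prev≈52.130660; u=2·30.922179+3/4·15.297309+1·52.130660≈125.447999; next y=3/5·(-33.922179)+1/2·125.447999≈42.370692
n=8: y≈42.370692, sp=-3, e=sp−y≈-45.370692; I≈-30.073384, D=e−e_prev≈-76.292871; u=2·(-45.370692)+3/4·(-30.073384)+1·(-76.292871)≈-189.589294; next y=3/5·42.370692+1/2·(-189.589294)≈-69.372231

0 -3 -11.250 0.000
1 -3 10.594 -5.625
2 -3 -21.363 1.922
3 -3 25.431 -9.529
4 -3 -43.099 6.998
5 -3 57.237 -17.350
6 -3 -89.695 18.208
7 -3 125.448 -33.922
8 -3 -189.589 42.371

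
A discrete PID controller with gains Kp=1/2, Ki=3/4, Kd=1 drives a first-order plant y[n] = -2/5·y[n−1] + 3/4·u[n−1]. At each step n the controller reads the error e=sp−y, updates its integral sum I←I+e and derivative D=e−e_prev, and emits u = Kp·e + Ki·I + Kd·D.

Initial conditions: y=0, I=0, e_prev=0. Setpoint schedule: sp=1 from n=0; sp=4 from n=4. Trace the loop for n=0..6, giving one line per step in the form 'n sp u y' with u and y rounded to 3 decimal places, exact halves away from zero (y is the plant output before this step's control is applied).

(exact arithmetic carried between steps; '≈' marks a value shown rounded to 6 d.p. or computed from one; I and e_prev carry over from the previous line; the table rounds u and y to 3 d.p., halves away from zero)
n=0: y=0, sp=1, e=sp−y=1; I=1, D=e−e_prev=1; u=1/2·1+3/4·1+1·1=2.25; next y=-2/5·0+3/4·2.25=1.6875
n=1: y=1.6875, sp=1, e=sp−y=-0.6875; I=0.3125, D=e−e_prev=-1.6875; u=1/2·(-0.6875)+3/4·0.3125+1·(-1.6875)=-1.796875; next y=-2/5·1.6875+3/4·(-1.796875)≈-2.022656
n=2: y≈-2.022656, sp=1, e=sp−y≈3.022656; I≈3.335156, D=e−e_prev≈3.710156; u=1/2·3.022656+3/4·3.335156+1·3.710156≈7.722852; next y=-2/5·(-2.022656)+3/4·7.722852≈6.601201
n=3: y≈6.601201, sp=1, e=sp−y≈-5.601201; I≈-2.266045, D=e−e_prev≈-8.623857; u=1/2·(-5.601201)+3/4·(-2.266045)+1·(-8.623857)≈-13.123992; next y=-2/5·6.601201+3/4·(-13.123992)≈-12.483474
n=4: y≈-12.483474, sp=4, e=sp−y≈16.483474; I≈14.217429, D=e−e_prev≈22.084675; u=1/2·16.483474+3/4·14.217429+1·22.084675≈40.989485; next y=-2/5·(-12.483474)+3/4·40.989485≈35.735503
n=5: y≈35.735503, sp=4, e=sp−y≈-31.735503; I≈-17.518074, D=e−e_prev≈-48.218977; u=1/2·(-31.735503)+3/4·(-17.518074)+1·(-48.218977)≈-77.225284; next y=-2/5·35.735503+3/4·(-77.225284)≈-72.213164
n=6: y≈-72.213164, sp=4, e=sp−y≈76.213164; I≈58.695091, D=e−e_prev≈107.948667; u=1/2·76.213164+3/4·58.695091+1·107.948667≈190.076568; next y=-2/5·(-72.213164)+3/4·190.076568≈171.442691

0 1 2.250 0.000
1 1 -1.797 1.688
2 1 7.723 -2.023
3 1 -13.124 6.601
4 4 40.989 -12.483
5 4 -77.225 35.736
6 4 190.077 -72.213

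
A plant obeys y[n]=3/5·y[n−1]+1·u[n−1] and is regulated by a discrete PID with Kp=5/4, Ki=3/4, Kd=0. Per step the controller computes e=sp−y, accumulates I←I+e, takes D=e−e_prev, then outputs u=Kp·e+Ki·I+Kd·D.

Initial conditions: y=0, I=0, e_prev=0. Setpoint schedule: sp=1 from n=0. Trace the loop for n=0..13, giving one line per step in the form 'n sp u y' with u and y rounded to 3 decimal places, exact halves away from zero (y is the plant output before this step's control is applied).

0 1 2.000 0.000
1 1 -1.250 2.000
2 1 2.100 -0.050
3 1 -1.353 2.070
4 1 2.206 -0.111
5 1 -1.462 2.140
6 1 2.319 -0.178
7 1 -1.577 2.212
8 1 2.438 -0.250
9 1 -1.701 2.288
10 1 2.565 -0.328
11 1 -1.831 2.368
12 1 2.700 -0.410
13 1 -1.970 2.453

(exact arithmetic carried between steps; '≈' marks a value shown rounded to 6 d.p. or computed from one; I and e_prev carry over from the previous line; the table rounds u and y to 3 d.p., halves away from zero)
n=0: y=0, sp=1, e=sp−y=1; I=1, D=e−e_prev=1; u=5/4·1+3/4·1+0·1=2; next y=3/5·0+1·2=2
n=1: y=2, sp=1, e=sp−y=-1; I=0, D=e−e_prev=-2; u=5/4·(-1)+3/4·0+0·(-2)=-1.25; next y=3/5·2+1·(-1.25)=-0.05
n=2: y=-0.05, sp=1, e=sp−y=1.05; I=1.05, D=e−e_prev=2.05; u=5/4·1.05+3/4·1.05+0·2.05=2.1; next y=3/5·(-0.05)+1·2.1=2.07
n=3: y=2.07, sp=1, e=sp−y=-1.07; I=-0.02, D=e−e_prev=-2.12; u=5/4·(-1.07)+3/4·(-0.02)+0·(-2.12)=-1.3525; next y=3/5·2.07+1·(-1.3525)=-0.1105
n=4: y=-0.1105, sp=1, e=sp−y=1.1105; I=1.0905, D=e−e_prev=2.1805; u=5/4·1.1105+3/4·1.0905+0·2.1805=2.206; next y=3/5·(-0.1105)+1·2.206=2.1397
n=5: y=2.1397, sp=1, e=sp−y=-1.1397; I=-0.0492, D=e−e_prev=-2.2502; u=5/4·(-1.1397)+3/4·(-0.0492)+0·(-2.2502)=-1.461525; next y=3/5·2.1397+1·(-1.461525)=-0.177705
n=6: y=-0.177705, sp=1, e=sp−y=1.177705; I=1.128505, D=e−e_prev=2.317405; u=5/4·1.177705+3/4·1.128505+0·2.317405=2.31851; next y=3/5·(-0.177705)+1·2.31851=2.211887
n=7: y=2.211887, sp=1, e=sp−y=-1.211887; I=-0.083382, D=e−e_prev=-2.389592; u=5/4·(-1.211887)+3/4·(-0.083382)+0·(-2.389592)≈-1.577395; next y=3/5·2.211887+1·(-1.577395)≈-0.250263
n=8: y≈-0.250263, sp=1, e=sp−y≈1.250263; I≈1.166881, D=e−e_prev≈2.462150; u=5/4·1.250263+3/4·1.166881+0·2.462150≈2.437990; next y=3/5·(-0.250263)+1·2.437990≈2.287832
n=9: y≈2.287832, sp=1, e=sp−y≈-1.287832; I≈-0.120951, D=e−e_prev≈-2.538095; u=5/4·(-1.287832)+3/4·(-0.120951)+0·(-2.538095)≈-1.700503; next y=3/5·2.287832+1·(-1.700503)≈-0.327804
n=10: y≈-0.327804, sp=1, e=sp−y≈1.327804; I≈1.206853, D=e−e_prev≈2.615635; u=5/4·1.327804+3/4·1.206853+0·2.615635≈2.564894; next y=3/5·(-0.327804)+1·2.564894≈2.368212
n=11: y≈2.368212, sp=1, e=sp−y≈-1.368212; I≈-0.161359, D=e−e_prev≈-2.696016; u=5/4·(-1.368212)+3/4·(-0.161359)+0·(-2.696016)≈-1.831285; next y=3/5·2.368212+1·(-1.831285)≈-0.410357
n=12: y≈-0.410357, sp=1, e=sp−y≈1.410357; I≈1.248998, D=e−e_prev≈2.778569; u=5/4·1.410357+3/4·1.248998+0·2.778569≈2.699695; next y=3/5·(-0.410357)+1·2.699695≈2.453481
n=13: y≈2.453481, sp=1, e=sp−y≈-1.453481; I≈-0.204483, D=e−e_prev≈-2.863838; u=5/4·(-1.453481)+3/4·(-0.204483)+0·(-2.863838)≈-1.970213; next y=3/5·2.453481+1·(-1.970213)≈-0.498125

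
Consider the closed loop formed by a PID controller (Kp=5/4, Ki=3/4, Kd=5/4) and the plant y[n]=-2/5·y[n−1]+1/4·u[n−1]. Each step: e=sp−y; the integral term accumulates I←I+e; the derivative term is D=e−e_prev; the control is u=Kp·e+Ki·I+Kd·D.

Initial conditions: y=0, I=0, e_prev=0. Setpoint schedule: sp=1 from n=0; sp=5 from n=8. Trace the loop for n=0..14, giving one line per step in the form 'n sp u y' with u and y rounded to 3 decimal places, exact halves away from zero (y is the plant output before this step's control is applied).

(exact arithmetic carried between steps; '≈' marks a value shown rounded to 6 d.p. or computed from one; I and e_prev carry over from the previous line; the table rounds u and y to 3 d.p., halves away from zero)
n=0: y=0, sp=1, e=sp−y=1; I=1, D=e−e_prev=1; u=5/4·1+3/4·1+5/4·1=3.25; next y=-2/5·0+1/4·3.25=0.8125
n=1: y=0.8125, sp=1, e=sp−y=0.1875; I=1.1875, D=e−e_prev=-0.8125; u=5/4·0.1875+3/4·1.1875+5/4·(-0.8125)=0.109375; next y=-2/5·0.8125+1/4·0.109375≈-0.297656
n=2: y≈-0.297656, sp=1, e=sp−y≈1.297656; I≈2.485156, D=e−e_prev≈1.110156; u=5/4·1.297656+3/4·2.485156+5/4·1.110156≈4.873633; next y=-2/5·(-0.297656)+1/4·4.873633≈1.337471
n=3: y≈1.337471, sp=1, e=sp−y≈-0.337471; I≈2.147686, D=e−e_prev≈-1.635127; u=5/4·(-0.337471)+3/4·2.147686+5/4·(-1.635127)≈-0.854983; next y=-2/5·1.337471+1/4·(-0.854983)≈-0.748734
n=4: y≈-0.748734, sp=1, e=sp−y≈1.748734; I≈3.896420, D=e−e_prev≈2.086205; u=5/4·1.748734+3/4·3.896420+5/4·2.086205≈7.715988; next y=-2/5·(-0.748734)+1/4·7.715988≈2.228491
n=5: y≈2.228491, sp=1, e=sp−y≈-1.228491; I≈2.667929, D=e−e_prev≈-2.977225; u=5/4·(-1.228491)+3/4·2.667929+5/4·(-2.977225)≈-3.256197; next y=-2/5·2.228491+1/4·(-3.256197)≈-1.705446
n=6: y≈-1.705446, sp=1, e=sp−y≈2.705446; I≈5.373375, D=e−e_prev≈3.933936; u=5/4·2.705446+3/4·5.373375+5/4·3.933936≈12.329258; next y=-2/5·(-1.705446)+1/4·12.329258≈3.764493
n=7: y≈3.764493, sp=1, e=sp−y≈-2.764493; I≈2.608882, D=e−e_prev≈-5.469938; u=5/4·(-2.764493)+3/4·2.608882+5/4·(-5.469938)≈-8.336378; next y=-2/5·3.764493+1/4·(-8.336378)≈-3.589892
n=8: y≈-3.589892, sp=5, e=sp−y≈8.589892; I≈11.198773, D=e−e_prev≈11.354384; u=5/4·8.589892+3/4·11.198773+5/4·11.354384≈33.329425; next y=-2/5·(-3.589892)+1/4·33.329425≈9.768313
n=9: y≈9.768313, sp=5, e=sp−y≈-4.768313; I≈6.430460, D=e−e_prev≈-13.358204; u=5/4·(-4.768313)+3/4·6.430460+5/4·(-13.358204)≈-17.835301; next y=-2/5·9.768313+1/4·(-17.835301)≈-8.366150
n=10: y≈-8.366150, sp=5, e=sp−y≈13.366150; I≈19.796611, D=e−e_prev≈18.134463; u=5/4·13.366150+3/4·19.796611+5/4·18.134463≈54.223225; next y=-2/5·(-8.366150)+1/4·54.223225≈16.902266
n=11: y≈16.902266, sp=5, e=sp−y≈-11.902266; I≈7.894344, D=e−e_prev≈-25.268417; u=5/4·(-11.902266)+3/4·7.894344+5/4·(-25.268417)≈-40.542596; next y=-2/5·16.902266+1/4·(-40.542596)≈-16.896555
n=12: y≈-16.896555, sp=5, e=sp−y≈21.896555; I≈29.790900, D=e−e_prev≈33.798822; u=5/4·21.896555+3/4·29.790900+5/4·33.798822≈91.962396; next y=-2/5·(-16.896555)+1/4·91.962396≈29.749221
n=13: y≈29.749221, sp=5, e=sp−y≈-24.749221; I≈5.041679, D=e−e_prev≈-46.645777; u=5/4·(-24.749221)+3/4·5.041679+5/4·(-46.645777)≈-85.462489; next y=-2/5·29.749221+1/4·(-85.462489)≈-33.265311
n=14: y≈-33.265311, sp=5, e=sp−y≈38.265311; I≈43.306989, D=e−e_prev≈63.014532; u=5/4·38.265311+3/4·43.306989+5/4·63.014532≈159.080045; next y=-2/5·(-33.265311)+1/4·159.080045≈53.076136

0 1 3.250 0.000
1 1 0.109 0.813
2 1 4.874 -0.298
3 1 -0.855 1.337
4 1 7.716 -0.749
5 1 -3.256 2.228
6 1 12.329 -1.705
7 1 -8.336 3.764
8 5 33.329 -3.590
9 5 -17.835 9.768
10 5 54.223 -8.366
11 5 -40.543 16.902
12 5 91.962 -16.897
13 5 -85.462 29.749
14 5 159.080 -33.265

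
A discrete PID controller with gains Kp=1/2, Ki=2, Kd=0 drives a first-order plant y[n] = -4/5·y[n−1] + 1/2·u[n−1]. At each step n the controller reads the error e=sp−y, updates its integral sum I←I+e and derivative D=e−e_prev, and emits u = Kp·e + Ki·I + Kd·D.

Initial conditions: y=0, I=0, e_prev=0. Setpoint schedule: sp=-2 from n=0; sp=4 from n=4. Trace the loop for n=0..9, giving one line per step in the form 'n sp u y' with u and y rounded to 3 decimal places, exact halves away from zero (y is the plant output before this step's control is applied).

0 -2 -5.000 0.000
1 -2 -2.750 -2.500
2 -2 -9.563 0.625
3 -2 -0.047 -5.281
4 4 -2.191 4.202
5 4 19.052 -4.457
6 4 -7.905 13.091
7 4 42.705 -14.426
8 4 -38.741 32.893
9 4 99.918 -45.685

(exact arithmetic carried between steps; '≈' marks a value shown rounded to 6 d.p. or computed from one; I and e_prev carry over from the previous line; the table rounds u and y to 3 d.p., halves away from zero)
n=0: y=0, sp=-2, e=sp−y=-2; I=-2, D=e−e_prev=-2; u=1/2·(-2)+2·(-2)+0·(-2)=-5; next y=-4/5·0+1/2·(-5)=-2.5
n=1: y=-2.5, sp=-2, e=sp−y=0.5; I=-1.5, D=e−e_prev=2.5; u=1/2·0.5+2·(-1.5)+0·2.5=-2.75; next y=-4/5·(-2.5)+1/2·(-2.75)=0.625
n=2: y=0.625, sp=-2, e=sp−y=-2.625; I=-4.125, D=e−e_prev=-3.125; u=1/2·(-2.625)+2·(-4.125)+0·(-3.125)=-9.5625; next y=-4/5·0.625+1/2·(-9.5625)=-5.28125
n=3: y=-5.28125, sp=-2, e=sp−y=3.28125; I=-0.84375, D=e−e_prev=5.90625; u=1/2·3.28125+2·(-0.84375)+0·5.90625=-0.046875; next y=-4/5·(-5.28125)+1/2·(-0.046875)≈4.201563
n=4: y≈4.201563, sp=4, e=sp−y≈-0.201563; I≈-1.045313, D=e−e_prev≈-3.482813; u=1/2·(-0.201563)+2·(-1.045313)+0·(-3.482813)≈-2.191406; next y=-4/5·4.201563+1/2·(-2.191406)≈-4.456953
n=5: y≈-4.456953, sp=4, e=sp−y≈8.456953; I≈7.411641, D=e−e_prev≈8.658516; u=1/2·8.456953+2·7.411641+0·8.658516≈19.051758; next y=-4/5·(-4.456953)+1/2·19.051758≈13.091441
n=6: y≈13.091441, sp=4, e=sp−y≈-9.091441; I≈-1.679801, D=e−e_prev≈-17.548395; u=1/2·(-9.091441)+2·(-1.679801)+0·(-17.548395)≈-7.905322; next y=-4/5·13.091441+1/2·(-7.905322)≈-14.425814
n=7: y≈-14.425814, sp=4, e=sp−y≈18.425814; I≈16.746013, D=e−e_prev≈27.517256; u=1/2·18.425814+2·16.746013+0·27.517256≈42.704934; next y=-4/5·(-14.425814)+1/2·42.704934≈32.893118
n=8: y≈32.893118, sp=4, e=sp−y≈-28.893118; I≈-12.147105, D=e−e_prev≈-47.318933; u=1/2·(-28.893118)+2·(-12.147105)+0·(-47.318933)≈-38.740769; next y=-4/5·32.893118+1/2·(-38.740769)≈-45.684879
n=9: y≈-45.684879, sp=4, e=sp−y≈49.684879; I≈37.537774, D=e−e_prev≈78.577998; u=1/2·49.684879+2·37.537774+0·78.577998≈99.917988; next y=-4/5·(-45.684879)+1/2·99.917988≈86.506898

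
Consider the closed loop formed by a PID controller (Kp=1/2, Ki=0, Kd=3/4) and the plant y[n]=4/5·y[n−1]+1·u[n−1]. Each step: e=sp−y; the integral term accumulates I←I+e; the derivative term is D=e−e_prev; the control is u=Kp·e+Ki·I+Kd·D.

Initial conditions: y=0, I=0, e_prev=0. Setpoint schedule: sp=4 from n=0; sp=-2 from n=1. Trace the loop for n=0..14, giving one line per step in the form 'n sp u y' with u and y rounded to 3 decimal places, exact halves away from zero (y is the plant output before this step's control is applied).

(exact arithmetic carried between steps; '≈' marks a value shown rounded to 6 d.p. or computed from one; I and e_prev carry over from the previous line; the table rounds u and y to 3 d.p., halves away from zero)
n=0: y=0, sp=4, e=sp−y=4; I=4, D=e−e_prev=4; u=1/2·4+0·4+3/4·4=5; next y=4/5·0+1·5=5
n=1: y=5, sp=-2, e=sp−y=-7; I=-3, D=e−e_prev=-11; u=1/2·(-7)+0·(-3)+3/4·(-11)=-11.75; next y=4/5·5+1·(-11.75)=-7.75
n=2: y=-7.75, sp=-2, e=sp−y=5.75; I=2.75, D=e−e_prev=12.75; u=1/2·5.75+0·2.75+3/4·12.75=12.4375; next y=4/5·(-7.75)+1·12.4375=6.2375
n=3: y=6.2375, sp=-2, e=sp−y=-8.2375; I=-5.4875, D=e−e_prev=-13.9875; u=1/2·(-8.2375)+0·(-5.4875)+3/4·(-13.9875)=-14.609375; next y=4/5·6.2375+1·(-14.609375)=-9.619375
n=4: y=-9.619375, sp=-2, e=sp−y=7.619375; I=2.131875, D=e−e_prev=15.856875; u=1/2·7.619375+0·2.131875+3/4·15.856875≈15.702344; next y=4/5·(-9.619375)+1·15.702344≈8.006844
n=5: y≈8.006844, sp=-2, e=sp−y≈-10.006844; I≈-7.874969, D=e−e_prev≈-17.626219; u=1/2·(-10.006844)+0·(-7.874969)+3/4·(-17.626219)≈-18.223086; next y=4/5·8.006844+1·(-18.223086)≈-11.817611
n=6: y≈-11.817611, sp=-2, e=sp−y≈9.817611; I≈1.942642, D=e−e_prev≈19.824455; u=1/2·9.817611+0·1.942642+3/4·19.824455≈19.777146; next y=4/5·(-11.817611)+1·19.777146≈10.323058
n=7: y≈10.323058, sp=-2, e=sp−y≈-12.323058; I≈-10.380416, D=e−e_prev≈-22.140669; u=1/2·(-12.323058)+0·(-10.380416)+3/4·(-22.140669)≈-22.767030; next y=4/5·10.323058+1·(-22.767030)≈-14.508584
n=8: y≈-14.508584, sp=-2, e=sp−y≈12.508584; I≈2.128169, D=e−e_prev≈24.831642; u=1/2·12.508584+0·2.128169+3/4·24.831642≈24.878024; next y=4/5·(-14.508584)+1·24.878024≈13.271156
n=9: y≈13.271156, sp=-2, e=sp−y≈-15.271156; I≈-13.142988, D=e−e_prev≈-27.779740; u=1/2·(-15.271156)+0·(-13.142988)+3/4·(-27.779740)≈-28.470383; next y=4/5·13.271156+1·(-28.470383)≈-17.853458
n=10: y≈-17.853458, sp=-2, e=sp−y≈15.853458; I≈2.710471, D=e−e_prev≈31.124615; u=1/2·15.853458+0·2.710471+3/4·31.124615≈31.270190; next y=4/5·(-17.853458)+1·31.270190≈16.987423
n=11: y≈16.987423, sp=-2, e=sp−y≈-18.987423; I≈-16.276953, D=e−e_prev≈-34.840882; u=1/2·(-18.987423)+0·(-16.276953)+3/4·(-34.840882)≈-35.624373; next y=4/5·16.987423+1·(-35.624373)≈-22.034434
n=12: y≈-22.034434, sp=-2, e=sp−y≈20.034434; I≈3.757482, D=e−e_prev≈39.021858; u=1/2·20.034434+0·3.757482+3/4·39.021858≈39.283611; next y=4/5·(-22.034434)+1·39.283611≈21.656063
n=13: y≈21.656063, sp=-2, e=sp−y≈-23.656063; I≈-19.898581, D=e−e_prev≈-43.690497; u=1/2·(-23.656063)+0·(-19.898581)+3/4·(-43.690497)≈-44.595905; next y=4/5·21.656063+1·(-44.595905)≈-27.271054
n=14: y≈-27.271054, sp=-2, e=sp−y≈25.271054; I≈5.372473, D=e−e_prev≈48.927117; u=1/2·25.271054+0·5.372473+3/4·48.927117≈49.330865; next y=4/5·(-27.271054)+1·49.330865≈27.514022

0 4 5.000 0.000
1 -2 -11.750 5.000
2 -2 12.438 -7.750
3 -2 -14.609 6.238
4 -2 15.702 -9.619
5 -2 -18.223 8.007
6 -2 19.777 -11.818
7 -2 -22.767 10.323
8 -2 24.878 -14.509
9 -2 -28.470 13.271
10 -2 31.270 -17.853
11 -2 -35.624 16.987
12 -2 39.284 -22.034
13 -2 -44.596 21.656
14 -2 49.331 -27.271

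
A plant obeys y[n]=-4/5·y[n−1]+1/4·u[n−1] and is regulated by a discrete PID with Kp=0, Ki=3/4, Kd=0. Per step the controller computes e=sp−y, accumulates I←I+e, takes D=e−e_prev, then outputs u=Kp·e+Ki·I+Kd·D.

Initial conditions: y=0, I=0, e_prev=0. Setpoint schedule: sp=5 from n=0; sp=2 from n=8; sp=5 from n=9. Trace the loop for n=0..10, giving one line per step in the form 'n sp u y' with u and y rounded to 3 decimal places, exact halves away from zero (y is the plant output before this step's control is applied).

(exact arithmetic carried between steps; '≈' marks a value shown rounded to 6 d.p. or computed from one; I and e_prev carry over from the previous line; the table rounds u and y to 3 d.p., halves away from zero)
n=0: y=0, sp=5, e=sp−y=5; I=5, D=e−e_prev=5; u=0·5+3/4·5+0·5=3.75; next y=-4/5·0+1/4·3.75=0.9375
n=1: y=0.9375, sp=5, e=sp−y=4.0625; I=9.0625, D=e−e_prev=-0.9375; u=0·4.0625+3/4·9.0625+0·(-0.9375)=6.796875; next y=-4/5·0.9375+1/4·6.796875≈0.949219
n=2: y≈0.949219, sp=5, e=sp−y≈4.050781; I≈13.113281, D=e−e_prev≈-0.011719; u=0·4.050781+3/4·13.113281+0·(-0.011719)≈9.834961; next y=-4/5·0.949219+1/4·9.834961≈1.699365
n=3: y≈1.699365, sp=5, e=sp−y≈3.300635; I≈16.413916, D=e−e_prev≈-0.750146; u=0·3.300635+3/4·16.413916+0·(-0.750146)≈12.310437; next y=-4/5·1.699365+1/4·12.310437≈1.718117
n=4: y≈1.718117, sp=5, e=sp−y≈3.281883; I≈19.695799, D=e−e_prev≈-0.018752; u=0·3.281883+3/4·19.695799+0·(-0.018752)≈14.771849; next y=-4/5·1.718117+1/4·14.771849≈2.318469
n=5: y≈2.318469, sp=5, e=sp−y≈2.681531; I≈22.377330, D=e−e_prev≈-0.600352; u=0·2.681531+3/4·22.377330+0·(-0.600352)≈16.782998; next y=-4/5·2.318469+1/4·16.782998≈2.340975
n=6: y≈2.340975, sp=5, e=sp−y≈2.659025; I≈25.036356, D=e−e_prev≈-0.022506; u=0·2.659025+3/4·25.036356+0·(-0.022506)≈18.777267; next y=-4/5·2.340975+1/4·18.777267≈2.821537
n=7: y≈2.821537, sp=5, e=sp−y≈2.178463; I≈27.214819, D=e−e_prev≈-0.480563; u=0·2.178463+3/4·27.214819+0·(-0.480563)≈20.411114; next y=-4/5·2.821537+1/4·20.411114≈2.845549
n=8: y≈2.845549, sp=2, e=sp−y≈-0.845549; I≈26.369270, D=e−e_prev≈-3.024012; u=0·(-0.845549)+3/4·26.369270+0·(-3.024012)≈19.776952; next y=-4/5·2.845549+1/4·19.776952≈2.667799
n=9: y≈2.667799, sp=5, e=sp−y≈2.332201; I≈28.701471, D=e−e_prev≈3.177750; u=0·2.332201+3/4·28.701471+0·3.177750≈21.526103; next y=-4/5·2.667799+1/4·21.526103≈3.247287
n=10: y≈3.247287, sp=5, e=sp−y≈1.752713; I≈30.454184, D=e−e_prev≈-0.579488; u=0·1.752713+3/4·30.454184+0·(-0.579488)≈22.840638; next y=-4/5·3.247287+1/4·22.840638≈3.112330

0 5 3.750 0.000
1 5 6.797 0.938
2 5 9.835 0.949
3 5 12.310 1.699
4 5 14.772 1.718
5 5 16.783 2.318
6 5 18.777 2.341
7 5 20.411 2.822
8 2 19.777 2.846
9 5 21.526 2.668
10 5 22.841 3.247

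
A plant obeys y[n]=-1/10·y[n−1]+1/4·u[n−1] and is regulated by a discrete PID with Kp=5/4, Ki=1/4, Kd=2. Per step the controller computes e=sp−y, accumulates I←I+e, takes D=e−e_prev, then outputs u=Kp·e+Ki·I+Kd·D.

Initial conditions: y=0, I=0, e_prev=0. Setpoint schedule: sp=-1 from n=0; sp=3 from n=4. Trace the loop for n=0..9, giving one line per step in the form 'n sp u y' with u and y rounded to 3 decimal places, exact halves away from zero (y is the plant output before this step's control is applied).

0 -1 -3.500 0.000
1 -1 1.313 -0.875
2 -1 -4.986 0.416
3 -1 3.204 -1.288
4 3 6.106 0.930
5 3 1.297 1.434
6 3 7.080 0.181
7 3 -0.220 1.752
8 3 10.172 -0.230
9 3 -2.771 2.566

(exact arithmetic carried between steps; '≈' marks a value shown rounded to 6 d.p. or computed from one; I and e_prev carry over from the previous line; the table rounds u and y to 3 d.p., halves away from zero)
n=0: y=0, sp=-1, e=sp−y=-1; I=-1, D=e−e_prev=-1; u=5/4·(-1)+1/4·(-1)+2·(-1)=-3.5; next y=-1/10·0+1/4·(-3.5)=-0.875
n=1: y=-0.875, sp=-1, e=sp−y=-0.125; I=-1.125, D=e−e_prev=0.875; u=5/4·(-0.125)+1/4·(-1.125)+2·0.875=1.3125; next y=-1/10·(-0.875)+1/4·1.3125=0.415625
n=2: y=0.415625, sp=-1, e=sp−y=-1.415625; I=-2.540625, D=e−e_prev=-1.290625; u=5/4·(-1.415625)+1/4·(-2.540625)+2·(-1.290625)≈-4.985938; next y=-1/10·0.415625+1/4·(-4.985938)≈-1.288047
n=3: y≈-1.288047, sp=-1, e=sp−y≈0.288047; I≈-2.252578, D=e−e_prev≈1.703672; u=5/4·0.288047+1/4·(-2.252578)+2·1.703672≈3.204258; next y=-1/10·(-1.288047)+1/4·3.204258≈0.929869
n=4: y≈0.929869, sp=3, e=sp−y≈2.070131; I≈-0.182447, D=e−e_prev≈1.782084; u=5/4·2.070131+1/4·(-0.182447)+2·1.782084≈6.106220; next y=-1/10·0.929869+1/4·6.106220≈1.433568
n=5: y≈1.433568, sp=3, e=sp−y≈1.566432; I≈1.383985, D=e−e_prev≈-0.503699; u=5/4·1.566432+1/4·1.383985+2·(-0.503699)≈1.296638; next y=-1/10·1.433568+1/4·1.296638≈0.180803
n=6: y≈0.180803, sp=3, e=sp−y≈2.819197; I≈4.203182, D=e−e_prev≈1.252765; u=5/4·2.819197+1/4·4.203182+2·1.252765≈7.080322; next y=-1/10·0.180803+1/4·7.080322≈1.752000
n=7: y≈1.752000, sp=3, e=sp−y≈1.248000; I≈5.451182, D=e−e_prev≈-1.571198; u=5/4·1.248000+1/4·5.451182+2·(-1.571198)≈-0.219600; next y=-1/10·1.752000+1/4·(-0.219600)≈-0.230100
n=8: y≈-0.230100, sp=3, e=sp−y≈3.230100; I≈8.681282, D=e−e_prev≈1.982100; u=5/4·3.230100+1/4·8.681282+2·1.982100≈10.172146; next y=-1/10·(-0.230100)+1/4·10.172146≈2.566047
n=9: y≈2.566047, sp=3, e=sp−y≈0.433953; I≈9.115235, D=e−e_prev≈-2.796147; u=5/4·0.433953+1/4·9.115235+2·(-2.796147)≈-2.771043; next y=-1/10·2.566047+1/4·(-2.771043)≈-0.949365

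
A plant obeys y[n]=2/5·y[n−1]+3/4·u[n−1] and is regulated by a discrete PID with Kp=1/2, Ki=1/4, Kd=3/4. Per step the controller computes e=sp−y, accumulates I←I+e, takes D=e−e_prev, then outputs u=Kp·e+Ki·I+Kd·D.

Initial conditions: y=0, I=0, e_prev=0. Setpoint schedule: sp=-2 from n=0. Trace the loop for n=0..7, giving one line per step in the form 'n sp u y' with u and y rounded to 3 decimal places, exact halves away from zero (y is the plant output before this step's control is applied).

(exact arithmetic carried between steps; '≈' marks a value shown rounded to 6 d.p. or computed from one; I and e_prev carry over from the previous line; the table rounds u and y to 3 d.p., halves away from zero)
n=0: y=0, sp=-2, e=sp−y=-2; I=-2, D=e−e_prev=-2; u=1/2·(-2)+1/4·(-2)+3/4·(-2)=-3; next y=2/5·0+3/4·(-3)=-2.25
n=1: y=-2.25, sp=-2, e=sp−y=0.25; I=-1.75, D=e−e_prev=2.25; u=1/2·0.25+1/4·(-1.75)+3/4·2.25=1.375; next y=2/5·(-2.25)+3/4·1.375=0.13125
n=2: y=0.13125, sp=-2, e=sp−y=-2.13125; I=-3.88125, D=e−e_prev=-2.38125; u=1/2·(-2.13125)+1/4·(-3.88125)+3/4·(-2.38125)=-3.821875; next y=2/5·0.13125+3/4·(-3.821875)≈-2.813906
n=3: y≈-2.813906, sp=-2, e=sp−y≈0.813906; I≈-3.067344, D=e−e_prev≈2.945156; u=1/2·0.813906+1/4·(-3.067344)+3/4·2.945156≈1.848984; next y=2/5·(-2.813906)+3/4·1.848984≈0.261176
n=4: y≈0.261176, sp=-2, e=sp−y≈-2.261176; I≈-5.328520, D=e−e_prev≈-3.075082; u=1/2·(-2.261176)+1/4·(-5.328520)+3/4·(-3.075082)≈-4.769029; next y=2/5·0.261176+3/4·(-4.769029)≈-3.472302
n=5: y≈-3.472302, sp=-2, e=sp−y≈1.472302; I≈-3.856218, D=e−e_prev≈3.733477; u=1/2·1.472302+1/4·(-3.856218)+3/4·3.733477≈2.572204; next y=2/5·(-3.472302)+3/4·2.572204≈0.540233
n=6: y≈0.540233, sp=-2, e=sp−y≈-2.540233; I≈-6.396451, D=e−e_prev≈-4.012534; u=1/2·(-2.540233)+1/4·(-6.396451)+3/4·(-4.012534)≈-5.878630; next y=2/5·0.540233+3/4·(-5.878630)≈-4.192879
n=7: y≈-4.192879, sp=-2, e=sp−y≈2.192879; I≈-4.203571, D=e−e_prev≈4.733112; u=1/2·2.192879+1/4·(-4.203571)+3/4·4.733112≈3.595381; next y=2/5·(-4.192879)+3/4·3.595381≈1.019384

0 -2 -3.000 0.000
1 -2 1.375 -2.250
2 -2 -3.822 0.131
3 -2 1.849 -2.814
4 -2 -4.769 0.261
5 -2 2.572 -3.472
6 -2 -5.879 0.540
7 -2 3.595 -4.193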